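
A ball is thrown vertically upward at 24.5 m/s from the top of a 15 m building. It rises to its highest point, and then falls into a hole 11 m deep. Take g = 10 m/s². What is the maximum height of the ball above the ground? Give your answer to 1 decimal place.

Phase 1 (rising): v₀ = 24.5 m/s, a = -10 m/s².
v = v₀ + at → t = (0 − 24.5) / -10 = 2.45 s
v² = v₀² + 2aΔx → Δx = (0² − 24.5²)/(2·-10) = 30.0 m
Maximum height = 15 + 30.0 = 45.0 m

45.0 m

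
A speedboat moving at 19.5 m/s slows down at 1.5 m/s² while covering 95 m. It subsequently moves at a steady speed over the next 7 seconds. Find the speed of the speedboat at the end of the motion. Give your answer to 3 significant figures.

9.76 m/s

Phase 1 (decelerating): v₀ = 19.5 m/s, a = -1.5 m/s².
v² = v₀² + 2aΔx = 19.5² + 2·-1.5·95 = 95.2 → v = 9.76 m/s
t = (v − v₀)/a = (9.76 − 19.5)/-1.5 = 6.49 s

Phase 2 (constant speed): v₀ = 9.76 m/s, a = 0 m/s².
v = v₀ + at = 9.76 + (0)(7) = 9.76 m/s
Δx = v₀t + ½at² = 9.76·7 + 0.5·0·7² = 68.3 m
Final speed = 9.76 m/s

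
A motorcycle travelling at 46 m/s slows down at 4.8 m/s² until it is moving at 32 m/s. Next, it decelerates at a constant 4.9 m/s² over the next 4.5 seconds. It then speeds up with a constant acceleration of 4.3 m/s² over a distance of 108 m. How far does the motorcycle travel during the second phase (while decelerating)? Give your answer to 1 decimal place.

Phase 1 (decelerating): v₀ = 46.0 m/s, a = -4.8 m/s².
v = v₀ + at → t = (32 − 46.0) / -4.8 = 2.92 s
v² = v₀² + 2aΔx → Δx = (32² − 46.0²)/(2·-4.8) = 114 m

Phase 2 (decelerating): v₀ = 32.0 m/s, a = -4.9 m/s².
v = v₀ + at = 32.0 + (-4.9)(4.5) = 9.95 m/s
Δx = v₀t + ½at² = 32.0·4.5 + 0.5·-4.9·4.5² = 94.4 m
Distance in phase 2 = 94.4 m

94.4 m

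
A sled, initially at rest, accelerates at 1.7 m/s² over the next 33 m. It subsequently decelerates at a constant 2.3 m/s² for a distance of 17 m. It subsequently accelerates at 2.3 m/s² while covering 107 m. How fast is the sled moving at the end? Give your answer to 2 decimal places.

22.94 m/s

Phase 1 (accelerating): v₀ = 0 m/s, a = 1.7 m/s².
v² = v₀² + 2aΔx = 0² + 2·1.7·33 = 112 → v = 10.6 m/s
t = (v − v₀)/a = (10.6 − 0)/1.7 = 6.23 s

Phase 2 (decelerating): v₀ = 10.6 m/s, a = -2.3 m/s².
v² = v₀² + 2aΔx = 10.6² + 2·-2.3·17 = 34.0 → v = 5.83 m/s
t = (v − v₀)/a = (5.83 − 10.6)/-2.3 = 2.07 s

Phase 3 (accelerating): v₀ = 5.83 m/s, a = 2.3 m/s².
v² = v₀² + 2aΔx = 5.83² + 2·2.3·107 = 526 → v = 22.9 m/s
t = (v − v₀)/a = (22.9 − 5.83)/2.3 = 7.44 s
Final speed = 22.9 m/s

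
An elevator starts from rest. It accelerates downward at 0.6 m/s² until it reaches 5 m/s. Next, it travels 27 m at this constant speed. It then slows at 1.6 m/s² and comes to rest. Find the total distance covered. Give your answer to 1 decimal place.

Phase 1 (accelerating): v₀ = 0 m/s, a = 0.6 m/s².
v = v₀ + at → t = (5 − 0) / 0.6 = 8.33 s
v² = v₀² + 2aΔx → Δx = (5² − 0²)/(2·0.6) = 20.8 m

Phase 2 (constant speed): v₀ = 5.00 m/s, a = 0 m/s².
Constant speed: t = d/v = 27/5.00 = 5.40 s

Phase 3 (decelerating): v₀ = 5.00 m/s, a = -1.6 m/s².
v = v₀ + at → t = (0 − 5.00) / -1.6 = 3.12 s
v² = v₀² + 2aΔx → Δx = (0² − 5.00²)/(2·-1.6) = 7.81 m
Total distance = 20.8 + 27.0 + 7.81 = 55.6 m

55.6 m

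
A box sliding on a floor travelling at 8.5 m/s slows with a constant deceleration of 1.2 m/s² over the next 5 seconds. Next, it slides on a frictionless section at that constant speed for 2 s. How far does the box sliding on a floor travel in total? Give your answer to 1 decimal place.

Phase 1 (decelerating): v₀ = 8.50 m/s, a = -1.2 m/s².
v = v₀ + at = 8.50 + (-1.2)(5) = 2.50 m/s
Δx = v₀t + ½at² = 8.50·5 + 0.5·-1.2·5² = 27.5 m

Phase 2 (constant speed): v₀ = 2.50 m/s, a = 0 m/s².
v = v₀ + at = 2.50 + (0)(2) = 2.50 m/s
Δx = v₀t + ½at² = 2.50·2 + 0.5·0·2² = 5.00 m
Total distance = 27.5 + 5.00 = 32.5 m

32.5 m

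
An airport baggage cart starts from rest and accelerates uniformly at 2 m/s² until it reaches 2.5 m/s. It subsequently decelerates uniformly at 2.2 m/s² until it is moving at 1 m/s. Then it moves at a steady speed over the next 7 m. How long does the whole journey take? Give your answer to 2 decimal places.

8.93 s

Phase 1 (accelerating): v₀ = 0 m/s, a = 2 m/s².
v = v₀ + at → t = (2.5 − 0) / 2 = 1.25 s
v² = v₀² + 2aΔx → Δx = (2.5² − 0²)/(2·2) = 1.56 m

Phase 2 (decelerating): v₀ = 2.50 m/s, a = -2.2 m/s².
v = v₀ + at → t = (1 − 2.50) / -2.2 = 0.682 s
v² = v₀² + 2aΔx → Δx = (1² − 2.50²)/(2·-2.2) = 1.19 m

Phase 3 (constant speed): v₀ = 1.00 m/s, a = 0 m/s².
Constant speed: t = d/v = 7/1.00 = 7.00 s
Total time = 1.25 + 0.682 + 7.00 = 8.93 s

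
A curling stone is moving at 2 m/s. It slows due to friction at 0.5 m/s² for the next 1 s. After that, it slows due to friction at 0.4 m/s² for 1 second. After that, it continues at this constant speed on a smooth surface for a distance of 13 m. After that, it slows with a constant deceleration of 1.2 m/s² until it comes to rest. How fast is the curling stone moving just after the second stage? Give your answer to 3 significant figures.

Phase 1 (decelerating): v₀ = 2.00 m/s, a = -0.5 m/s².
v = v₀ + at = 2.00 + (-0.5)(1) = 1.50 m/s
Δx = v₀t + ½at² = 2.00·1 + 0.5·-0.5·1² = 1.75 m

Phase 2 (decelerating): v₀ = 1.50 m/s, a = -0.4 m/s².
v = v₀ + at = 1.50 + (-0.4)(1) = 1.10 m/s
Δx = v₀t + ½at² = 1.50·1 + 0.5·-0.4·1² = 1.30 m
Speed at end of phase 2 = 1.10 m/s

1.10 m/s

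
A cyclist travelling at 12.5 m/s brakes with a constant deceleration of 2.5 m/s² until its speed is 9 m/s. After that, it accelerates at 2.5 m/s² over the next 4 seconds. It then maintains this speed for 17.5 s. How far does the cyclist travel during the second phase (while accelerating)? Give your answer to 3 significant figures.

Phase 1 (decelerating): v₀ = 12.5 m/s, a = -2.5 m/s².
v = v₀ + at → t = (9 − 12.5) / -2.5 = 1.40 s
v² = v₀² + 2aΔx → Δx = (9² − 12.5²)/(2·-2.5) = 15.1 m

Phase 2 (accelerating): v₀ = 9.00 m/s, a = 2.5 m/s².
v = v₀ + at = 9.00 + (2.5)(4) = 19.0 m/s
Δx = v₀t + ½at² = 9.00·4 + 0.5·2.5·4² = 56.0 m
Distance in phase 2 = 56.0 m

56.0 m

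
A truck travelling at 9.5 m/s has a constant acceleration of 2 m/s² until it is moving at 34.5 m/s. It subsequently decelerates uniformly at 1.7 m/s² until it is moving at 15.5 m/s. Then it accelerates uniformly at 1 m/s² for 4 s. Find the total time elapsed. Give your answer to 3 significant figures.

Phase 1 (accelerating): v₀ = 9.50 m/s, a = 2 m/s².
v = v₀ + at → t = (34.5 − 9.50) / 2 = 12.5 s
v² = v₀² + 2aΔx → Δx = (34.5² − 9.50²)/(2·2) = 275 m

Phase 2 (decelerating): v₀ = 34.5 m/s, a = -1.7 m/s².
v = v₀ + at → t = (15.5 − 34.5) / -1.7 = 11.2 s
v² = v₀² + 2aΔx → Δx = (15.5² − 34.5²)/(2·-1.7) = 279 m

Phase 3 (accelerating): v₀ = 15.5 m/s, a = 1 m/s².
v = v₀ + at = 15.5 + (1)(4) = 19.5 m/s
Δx = v₀t + ½at² = 15.5·4 + 0.5·1·4² = 70.0 m
Total time = 12.5 + 11.2 + 4.00 = 27.7 s

27.7 s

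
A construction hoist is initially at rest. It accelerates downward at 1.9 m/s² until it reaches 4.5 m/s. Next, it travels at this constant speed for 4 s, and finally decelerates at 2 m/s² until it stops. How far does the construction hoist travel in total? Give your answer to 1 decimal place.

Phase 1 (accelerating): v₀ = 0 m/s, a = 1.9 m/s².
v = v₀ + at → t = (4.5 − 0) / 1.9 = 2.37 s
v² = v₀² + 2aΔx → Δx = (4.5² − 0²)/(2·1.9) = 5.33 m

Phase 2 (constant speed): v₀ = 4.50 m/s, a = 0 m/s².
v = v₀ + at = 4.50 + (0)(4) = 4.50 m/s
Δx = v₀t + ½at² = 4.50·4 + 0.5·0·4² = 18.0 m

Phase 3 (decelerating): v₀ = 4.50 m/s, a = -2 m/s².
v = v₀ + at → t = (0 − 4.50) / -2 = 2.25 s
v² = v₀² + 2aΔx → Δx = (0² − 4.50²)/(2·-2) = 5.06 m
Total distance = 5.33 + 18.0 + 5.06 = 28.4 m

28.4 m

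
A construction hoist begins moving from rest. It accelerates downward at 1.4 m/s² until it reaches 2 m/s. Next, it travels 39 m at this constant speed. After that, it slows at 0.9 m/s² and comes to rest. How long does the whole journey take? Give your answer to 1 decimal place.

23.2 s

Phase 1 (accelerating): v₀ = 0 m/s, a = 1.4 m/s².
v = v₀ + at → t = (2 − 0) / 1.4 = 1.43 s
v² = v₀² + 2aΔx → Δx = (2² − 0²)/(2·1.4) = 1.43 m

Phase 2 (constant speed): v₀ = 2.00 m/s, a = 0 m/s².
Constant speed: t = d/v = 39/2.00 = 19.5 s

Phase 3 (decelerating): v₀ = 2.00 m/s, a = -0.9 m/s².
v = v₀ + at → t = (0 − 2.00) / -0.9 = 2.22 s
v² = v₀² + 2aΔx → Δx = (0² − 2.00²)/(2·-0.9) = 2.22 m
Total time = 1.43 + 19.5 + 2.22 = 23.2 s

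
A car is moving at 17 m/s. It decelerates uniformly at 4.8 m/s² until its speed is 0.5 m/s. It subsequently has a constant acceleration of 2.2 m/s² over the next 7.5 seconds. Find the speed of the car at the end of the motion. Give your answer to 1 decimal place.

Phase 1 (decelerating): v₀ = 17.0 m/s, a = -4.8 m/s².
v = v₀ + at → t = (0.5 − 17.0) / -4.8 = 3.44 s
v² = v₀² + 2aΔx → Δx = (0.5² − 17.0²)/(2·-4.8) = 30.1 m

Phase 2 (accelerating): v₀ = 0.500 m/s, a = 2.2 m/s².
v = v₀ + at = 0.500 + (2.2)(7.5) = 17.0 m/s
Δx = v₀t + ½at² = 0.500·7.5 + 0.5·2.2·7.5² = 65.6 m
Final speed = 17.0 m/s

17.0 m/s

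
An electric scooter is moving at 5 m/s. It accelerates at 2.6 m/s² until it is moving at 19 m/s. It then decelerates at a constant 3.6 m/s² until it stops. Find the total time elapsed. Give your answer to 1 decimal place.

10.7 s

Phase 1 (accelerating): v₀ = 5.00 m/s, a = 2.6 m/s².
v = v₀ + at → t = (19 − 5.00) / 2.6 = 5.38 s
v² = v₀² + 2aΔx → Δx = (19² − 5.00²)/(2·2.6) = 64.6 m

Phase 2 (decelerating): v₀ = 19.0 m/s, a = -3.6 m/s².
v = v₀ + at → t = (0 − 19.0) / -3.6 = 5.28 s
v² = v₀² + 2aΔx → Δx = (0² − 19.0²)/(2·-3.6) = 50.1 m
Total time = 5.38 + 5.28 = 10.7 s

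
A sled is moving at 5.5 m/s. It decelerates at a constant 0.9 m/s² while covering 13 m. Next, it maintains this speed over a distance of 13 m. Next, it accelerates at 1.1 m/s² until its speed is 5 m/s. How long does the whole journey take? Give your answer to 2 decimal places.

10.34 s

Phase 1 (decelerating): v₀ = 5.50 m/s, a = -0.9 m/s².
v² = v₀² + 2aΔx = 5.50² + 2·-0.9·13 = 6.85 → v = 2.62 m/s
t = (v − v₀)/a = (2.62 − 5.50)/-0.9 = 3.20 s

Phase 2 (constant speed): v₀ = 2.62 m/s, a = 0 m/s².
Constant speed: t = d/v = 13/2.62 = 4.97 s

Phase 3 (accelerating): v₀ = 2.62 m/s, a = 1.1 m/s².
v = v₀ + at → t = (5 − 2.62) / 1.1 = 2.17 s
v² = v₀² + 2aΔx → Δx = (5² − 2.62²)/(2·1.1) = 8.25 m
Total time = 3.20 + 4.97 + 2.17 = 10.3 s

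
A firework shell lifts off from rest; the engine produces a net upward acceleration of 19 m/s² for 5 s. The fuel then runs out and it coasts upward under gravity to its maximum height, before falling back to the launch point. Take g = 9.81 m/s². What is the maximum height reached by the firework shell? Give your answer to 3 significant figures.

697 m

Phase 1 (powered ascent): v₀ = 0 m/s, a = 19 m/s².
v = v₀ + at = 0 + (19)(5) = 95.0 m/s
Δx = v₀t + ½at² = 0·5 + 0.5·19·5² = 238 m

Phase 2 (coasting upward): v₀ = 95.0 m/s, a = -9.81 m/s².
v = v₀ + at → t = (0 − 95.0) / -9.81 = 9.68 s
v² = v₀² + 2aΔx → Δx = (0² − 95.0²)/(2·-9.81) = 460 m
Maximum height = 238 + 460 = 697 m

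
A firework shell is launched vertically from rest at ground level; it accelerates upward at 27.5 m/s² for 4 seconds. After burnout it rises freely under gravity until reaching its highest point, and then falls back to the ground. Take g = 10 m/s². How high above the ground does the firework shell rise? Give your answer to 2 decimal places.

825.00 m

Phase 1 (powered ascent): v₀ = 0 m/s, a = 27.5 m/s².
v = v₀ + at = 0 + (27.5)(4) = 110 m/s
Δx = v₀t + ½at² = 0·4 + 0.5·27.5·4² = 220 m

Phase 2 (coasting upward): v₀ = 110 m/s, a = -10 m/s².
v = v₀ + at → t = (0 − 110) / -10 = 11.0 s
v² = v₀² + 2aΔx → Δx = (0² − 110²)/(2·-10) = 605 m
Maximum height = 220 + 605 = 825 m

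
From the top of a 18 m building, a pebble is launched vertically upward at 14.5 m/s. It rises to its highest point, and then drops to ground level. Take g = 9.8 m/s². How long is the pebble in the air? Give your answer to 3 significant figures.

3.90 s

Phase 1 (rising): v₀ = 14.5 m/s, a = -9.8 m/s².
v = v₀ + at → t = (0 − 14.5) / -9.8 = 1.48 s
v² = v₀² + 2aΔx → Δx = (0² − 14.5²)/(2·-9.8) = 10.7 m

Phase 2 (falling): v₀ = 0 m/s, a = -9.8 m/s².
Falls 28.7 m from rest: t = √(2·28.7/9.8) = 2.42 s; v = g·t = 23.7 m/s.
Total time = 1.48 + 2.42 = 3.90 s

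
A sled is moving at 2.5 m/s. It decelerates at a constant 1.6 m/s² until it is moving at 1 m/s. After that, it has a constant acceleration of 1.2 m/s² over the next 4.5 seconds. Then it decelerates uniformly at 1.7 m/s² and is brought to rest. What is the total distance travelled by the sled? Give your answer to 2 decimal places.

Phase 1 (decelerating): v₀ = 2.50 m/s, a = -1.6 m/s².
v = v₀ + at → t = (1 − 2.50) / -1.6 = 0.938 s
v² = v₀² + 2aΔx → Δx = (1² − 2.50²)/(2·-1.6) = 1.64 m

Phase 2 (accelerating): v₀ = 1.00 m/s, a = 1.2 m/s².
v = v₀ + at = 1.00 + (1.2)(4.5) = 6.40 m/s
Δx = v₀t + ½at² = 1.00·4.5 + 0.5·1.2·4.5² = 16.6 m

Phase 3 (decelerating): v₀ = 6.40 m/s, a = -1.7 m/s².
v = v₀ + at → t = (0 − 6.40) / -1.7 = 3.76 s
v² = v₀² + 2aΔx → Δx = (0² − 6.40²)/(2·-1.7) = 12.0 m
Total distance = 1.64 + 16.6 + 12.0 = 30.3 m

30.34 m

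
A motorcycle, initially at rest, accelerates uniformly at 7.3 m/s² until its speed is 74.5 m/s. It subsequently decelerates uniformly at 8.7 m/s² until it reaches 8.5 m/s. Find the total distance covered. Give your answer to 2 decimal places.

Phase 1 (accelerating): v₀ = 0 m/s, a = 7.3 m/s².
v = v₀ + at → t = (74.5 − 0) / 7.3 = 10.2 s
v² = v₀² + 2aΔx → Δx = (74.5² − 0²)/(2·7.3) = 380 m

Phase 2 (decelerating): v₀ = 74.5 m/s, a = -8.7 m/s².
v = v₀ + at → t = (8.5 − 74.5) / -8.7 = 7.59 s
v² = v₀² + 2aΔx → Δx = (8.5² − 74.5²)/(2·-8.7) = 315 m
Total distance = 380 + 315 = 695 m

694.98 m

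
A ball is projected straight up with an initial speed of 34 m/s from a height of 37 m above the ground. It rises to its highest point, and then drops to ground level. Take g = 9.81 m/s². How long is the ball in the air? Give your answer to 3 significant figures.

Phase 1 (rising): v₀ = 34.0 m/s, a = -9.81 m/s².
v = v₀ + at → t = (0 − 34.0) / -9.81 = 3.47 s
v² = v₀² + 2aΔx → Δx = (0² − 34.0²)/(2·-9.81) = 58.9 m

Phase 2 (falling): v₀ = 0 m/s, a = -9.81 m/s².
Falls 95.9 m from rest: t = √(2·95.9/9.81) = 4.42 s; v = g·t = 43.4 m/s.
Total time = 3.47 + 4.42 = 7.89 s

7.89 s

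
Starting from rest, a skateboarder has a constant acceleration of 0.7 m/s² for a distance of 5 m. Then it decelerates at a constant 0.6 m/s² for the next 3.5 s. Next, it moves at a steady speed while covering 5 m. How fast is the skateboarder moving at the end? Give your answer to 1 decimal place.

Phase 1 (accelerating): v₀ = 0 m/s, a = 0.7 m/s².
v² = v₀² + 2aΔx = 0² + 2·0.7·5 = 7.00 → v = 2.65 m/s
t = (v − v₀)/a = (2.65 − 0)/0.7 = 3.78 s

Phase 2 (decelerating): v₀ = 2.65 m/s, a = -0.6 m/s².
v = v₀ + at = 2.65 + (-0.6)(3.5) = 0.546 m/s
Δx = v₀t + ½at² = 2.65·3.5 + 0.5·-0.6·3.5² = 5.59 m

Phase 3 (constant speed): v₀ = 0.546 m/s, a = 0 m/s².
Constant speed: t = d/v = 5/0.546 = 9.16 s
Final speed = 0.546 m/s

0.5 m/s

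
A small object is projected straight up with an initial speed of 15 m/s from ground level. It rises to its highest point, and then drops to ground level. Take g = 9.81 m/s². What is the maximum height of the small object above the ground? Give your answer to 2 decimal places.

11.47 m

Phase 1 (rising): v₀ = 15.0 m/s, a = -9.81 m/s².
v = v₀ + at → t = (0 − 15.0) / -9.81 = 1.53 s
v² = v₀² + 2aΔx → Δx = (0² − 15.0²)/(2·-9.81) = 11.5 m
Maximum height = 11.5 m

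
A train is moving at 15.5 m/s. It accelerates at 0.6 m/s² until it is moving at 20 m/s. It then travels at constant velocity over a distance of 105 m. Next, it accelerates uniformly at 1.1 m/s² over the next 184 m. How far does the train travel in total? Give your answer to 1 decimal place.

422.1 m

Phase 1 (accelerating): v₀ = 15.5 m/s, a = 0.6 m/s².
v = v₀ + at → t = (20 − 15.5) / 0.6 = 7.50 s
v² = v₀² + 2aΔx → Δx = (20² − 15.5²)/(2·0.6) = 133 m

Phase 2 (constant speed): v₀ = 20.0 m/s, a = 0 m/s².
Constant speed: t = d/v = 105/20.0 = 5.25 s

Phase 3 (accelerating): v₀ = 20.0 m/s, a = 1.1 m/s².
v² = v₀² + 2aΔx = 20.0² + 2·1.1·184 = 805 → v = 28.4 m/s
t = (v − v₀)/a = (28.4 − 20.0)/1.1 = 7.61 s
Total distance = 133 + 105 + 184 = 422 m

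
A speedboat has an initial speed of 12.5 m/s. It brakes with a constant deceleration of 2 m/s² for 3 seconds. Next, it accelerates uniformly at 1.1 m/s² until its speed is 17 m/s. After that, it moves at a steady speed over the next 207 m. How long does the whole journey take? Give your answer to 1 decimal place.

Phase 1 (decelerating): v₀ = 12.5 m/s, a = -2 m/s².
v = v₀ + at = 12.5 + (-2)(3) = 6.50 m/s
Δx = v₀t + ½at² = 12.5·3 + 0.5·-2·3² = 28.5 m

Phase 2 (accelerating): v₀ = 6.50 m/s, a = 1.1 m/s².
v = v₀ + at → t = (17 − 6.50) / 1.1 = 9.55 s
v² = v₀² + 2aΔx → Δx = (17² − 6.50²)/(2·1.1) = 112 m

Phase 3 (constant speed): v₀ = 17.0 m/s, a = 0 m/s².
Constant speed: t = d/v = 207/17.0 = 12.2 s
Total time = 3.00 + 9.55 + 12.2 = 24.7 s

24.7 s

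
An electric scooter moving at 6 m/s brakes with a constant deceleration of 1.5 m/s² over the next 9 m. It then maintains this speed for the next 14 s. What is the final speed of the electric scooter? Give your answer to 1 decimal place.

3.0 m/s

Phase 1 (decelerating): v₀ = 6.00 m/s, a = -1.5 m/s².
v² = v₀² + 2aΔx = 6.00² + 2·-1.5·9 = 9.00 → v = 3.00 m/s
t = (v − v₀)/a = (3.00 − 6.00)/-1.5 = 2.00 s

Phase 2 (constant speed): v₀ = 3.00 m/s, a = 0 m/s².
v = v₀ + at = 3.00 + (0)(14) = 3.00 m/s
Δx = v₀t + ½at² = 3.00·14 + 0.5·0·14² = 42.0 m
Final speed = 3.00 m/s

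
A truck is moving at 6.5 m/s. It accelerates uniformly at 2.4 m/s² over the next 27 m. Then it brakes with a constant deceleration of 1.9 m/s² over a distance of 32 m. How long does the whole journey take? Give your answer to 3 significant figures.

5.92 s

Phase 1 (accelerating): v₀ = 6.50 m/s, a = 2.4 m/s².
v² = v₀² + 2aΔx = 6.50² + 2·2.4·27 = 172 → v = 13.1 m/s
t = (v − v₀)/a = (13.1 − 6.50)/2.4 = 2.75 s

Phase 2 (decelerating): v₀ = 13.1 m/s, a = -1.9 m/s².
v² = v₀² + 2aΔx = 13.1² + 2·-1.9·32 = 50.2 → v = 7.09 m/s
t = (v − v₀)/a = (7.09 − 13.1)/-1.9 = 3.17 s
Total time = 2.75 + 3.17 = 5.92 s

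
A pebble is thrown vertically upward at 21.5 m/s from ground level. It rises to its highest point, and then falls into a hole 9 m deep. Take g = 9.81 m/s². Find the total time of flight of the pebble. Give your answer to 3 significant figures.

Phase 1 (rising): v₀ = 21.5 m/s, a = -9.81 m/s².
v = v₀ + at → t = (0 − 21.5) / -9.81 = 2.19 s
v² = v₀² + 2aΔx → Δx = (0² − 21.5²)/(2·-9.81) = 23.6 m

Phase 2 (falling): v₀ = 0 m/s, a = -9.81 m/s².
Falls 32.6 m from rest: t = √(2·32.6/9.81) = 2.58 s; v = g·t = 25.3 m/s.
Total time = 2.19 + 2.58 = 4.77 s

4.77 s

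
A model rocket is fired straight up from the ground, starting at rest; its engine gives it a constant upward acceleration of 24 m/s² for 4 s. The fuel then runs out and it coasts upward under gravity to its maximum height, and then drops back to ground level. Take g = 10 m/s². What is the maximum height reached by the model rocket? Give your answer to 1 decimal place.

652.8 m

Phase 1 (powered ascent): v₀ = 0 m/s, a = 24 m/s².
v = v₀ + at = 0 + (24)(4) = 96.0 m/s
Δx = v₀t + ½at² = 0·4 + 0.5·24·4² = 192 m

Phase 2 (coasting upward): v₀ = 96.0 m/s, a = -10 m/s².
v = v₀ + at → t = (0 − 96.0) / -10 = 9.60 s
v² = v₀² + 2aΔx → Δx = (0² − 96.0²)/(2·-10) = 461 m
Maximum height = 192 + 461 = 653 m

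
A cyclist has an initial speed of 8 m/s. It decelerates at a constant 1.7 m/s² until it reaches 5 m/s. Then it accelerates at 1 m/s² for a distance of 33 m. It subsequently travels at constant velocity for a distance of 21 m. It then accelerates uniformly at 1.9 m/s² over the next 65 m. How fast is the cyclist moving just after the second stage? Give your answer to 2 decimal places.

Phase 1 (decelerating): v₀ = 8.00 m/s, a = -1.7 m/s².
v = v₀ + at → t = (5 − 8.00) / -1.7 = 1.76 s
v² = v₀² + 2aΔx → Δx = (5² − 8.00²)/(2·-1.7) = 11.5 m

Phase 2 (accelerating): v₀ = 5.00 m/s, a = 1 m/s².
v² = v₀² + 2aΔx = 5.00² + 2·1·33 = 91.0 → v = 9.54 m/s
t = (v − v₀)/a = (9.54 − 5.00)/1 = 4.54 s
Speed at end of phase 2 = 9.54 m/s

9.54 m/s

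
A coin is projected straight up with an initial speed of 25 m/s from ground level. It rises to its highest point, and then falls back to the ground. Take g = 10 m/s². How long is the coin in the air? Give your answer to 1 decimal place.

Phase 1 (rising): v₀ = 25.0 m/s, a = -10 m/s².
v = v₀ + at → t = (0 − 25.0) / -10 = 2.50 s
v² = v₀² + 2aΔx → Δx = (0² − 25.0²)/(2·-10) = 31.2 m

Phase 2 (falling): v₀ = 0 m/s, a = -10 m/s².
Falls 31.2 m from rest: t = √(2·31.2/10) = 2.50 s; v = g·t = 25.0 m/s.
Total time = 2.50 + 2.50 = 5.00 s

5.0 s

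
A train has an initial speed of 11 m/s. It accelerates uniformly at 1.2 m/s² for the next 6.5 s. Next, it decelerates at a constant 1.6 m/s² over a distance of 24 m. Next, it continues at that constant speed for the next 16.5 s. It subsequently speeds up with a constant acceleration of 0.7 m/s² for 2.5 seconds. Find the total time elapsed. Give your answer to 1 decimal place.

26.9 s

Phase 1 (accelerating): v₀ = 11.0 m/s, a = 1.2 m/s².
v = v₀ + at = 11.0 + (1.2)(6.5) = 18.8 m/s
Δx = v₀t + ½at² = 11.0·6.5 + 0.5·1.2·6.5² = 96.8 m

Phase 2 (decelerating): v₀ = 18.8 m/s, a = -1.6 m/s².
v² = v₀² + 2aΔx = 18.8² + 2·-1.6·24 = 277 → v = 16.6 m/s
t = (v − v₀)/a = (16.6 − 18.8)/-1.6 = 1.35 s

Phase 3 (constant speed): v₀ = 16.6 m/s, a = 0 m/s².
v = v₀ + at = 16.6 + (0)(16.5) = 16.6 m/s
Δx = v₀t + ½at² = 16.6·16.5 + 0.5·0·16.5² = 274 m

Phase 4 (accelerating): v₀ = 16.6 m/s, a = 0.7 m/s².
v = v₀ + at = 16.6 + (0.7)(2.5) = 18.4 m/s
Δx = v₀t + ½at² = 16.6·2.5 + 0.5·0.7·2.5² = 43.8 m
Total time = 6.50 + 1.35 + 16.5 + 2.50 = 26.9 s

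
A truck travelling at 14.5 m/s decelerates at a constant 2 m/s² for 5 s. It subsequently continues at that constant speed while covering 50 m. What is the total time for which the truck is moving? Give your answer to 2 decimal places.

Phase 1 (decelerating): v₀ = 14.5 m/s, a = -2 m/s².
v = v₀ + at = 14.5 + (-2)(5) = 4.50 m/s
Δx = v₀t + ½at² = 14.5·5 + 0.5·-2·5² = 47.5 m

Phase 2 (constant speed): v₀ = 4.50 m/s, a = 0 m/s².
Constant speed: t = d/v = 50/4.50 = 11.1 s
Total time = 5.00 + 11.1 = 16.1 s

16.11 s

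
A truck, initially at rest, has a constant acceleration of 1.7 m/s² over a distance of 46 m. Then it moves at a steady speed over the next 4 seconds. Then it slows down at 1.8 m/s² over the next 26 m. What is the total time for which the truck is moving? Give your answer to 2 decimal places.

13.90 s

Phase 1 (accelerating): v₀ = 0 m/s, a = 1.7 m/s².
v² = v₀² + 2aΔx = 0² + 2·1.7·46 = 156 → v = 12.5 m/s
t = (v − v₀)/a = (12.5 − 0)/1.7 = 7.36 s

Phase 2 (constant speed): v₀ = 12.5 m/s, a = 0 m/s².
v = v₀ + at = 12.5 + (0)(4) = 12.5 m/s
Δx = v₀t + ½at² = 12.5·4 + 0.5·0·4² = 50.0 m

Phase 3 (decelerating): v₀ = 12.5 m/s, a = -1.8 m/s².
v² = v₀² + 2aΔx = 12.5² + 2·-1.8·26 = 62.8 → v = 7.92 m/s
t = (v − v₀)/a = (7.92 − 12.5)/-1.8 = 2.55 s
Total time = 7.36 + 4.00 + 2.55 = 13.9 s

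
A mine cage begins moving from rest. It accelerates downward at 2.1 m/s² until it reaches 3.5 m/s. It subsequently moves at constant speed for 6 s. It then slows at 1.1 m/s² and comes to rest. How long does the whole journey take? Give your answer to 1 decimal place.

10.8 s

Phase 1 (accelerating): v₀ = 0 m/s, a = 2.1 m/s².
v = v₀ + at → t = (3.5 − 0) / 2.1 = 1.67 s
v² = v₀² + 2aΔx → Δx = (3.5² − 0²)/(2·2.1) = 2.92 m

Phase 2 (constant speed): v₀ = 3.50 m/s, a = 0 m/s².
v = v₀ + at = 3.50 + (0)(6) = 3.50 m/s
Δx = v₀t + ½at² = 3.50·6 + 0.5·0·6² = 21.0 m

Phase 3 (decelerating): v₀ = 3.50 m/s, a = -1.1 m/s².
v = v₀ + at → t = (0 − 3.50) / -1.1 = 3.18 s
v² = v₀² + 2aΔx → Δx = (0² − 3.50²)/(2·-1.1) = 5.57 m
Total time = 1.67 + 6.00 + 3.18 = 10.8 s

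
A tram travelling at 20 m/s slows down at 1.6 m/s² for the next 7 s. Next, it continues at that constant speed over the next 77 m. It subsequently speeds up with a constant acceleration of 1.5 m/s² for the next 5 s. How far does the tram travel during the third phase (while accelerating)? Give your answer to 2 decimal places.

62.75 m

Phase 1 (decelerating): v₀ = 20.0 m/s, a = -1.6 m/s².
v = v₀ + at = 20.0 + (-1.6)(7) = 8.80 m/s
Δx = v₀t + ½at² = 20.0·7 + 0.5·-1.6·7² = 101 m

Phase 2 (constant speed): v₀ = 8.80 m/s, a = 0 m/s².
Constant speed: t = d/v = 77/8.80 = 8.75 s

Phase 3 (accelerating): v₀ = 8.80 m/s, a = 1.5 m/s².
v = v₀ + at = 8.80 + (1.5)(5) = 16.3 m/s
Δx = v₀t + ½at² = 8.80·5 + 0.5·1.5·5² = 62.7 m
Distance in phase 3 = 62.7 m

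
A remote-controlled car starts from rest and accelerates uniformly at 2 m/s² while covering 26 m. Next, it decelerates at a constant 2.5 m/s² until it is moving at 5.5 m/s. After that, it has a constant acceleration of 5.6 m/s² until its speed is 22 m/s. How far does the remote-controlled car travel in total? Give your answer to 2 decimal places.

81.26 m

Phase 1 (accelerating): v₀ = 0 m/s, a = 2 m/s².
v² = v₀² + 2aΔx = 0² + 2·2·26 = 104 → v = 10.2 m/s
t = (v − v₀)/a = (10.2 − 0)/2 = 5.10 s

Phase 2 (decelerating): v₀ = 10.2 m/s, a = -2.5 m/s².
v = v₀ + at → t = (5.5 − 10.2) / -2.5 = 1.88 s
v² = v₀² + 2aΔx → Δx = (5.5² − 10.2²)/(2·-2.5) = 14.7 m

Phase 3 (accelerating): v₀ = 5.50 m/s, a = 5.6 m/s².
v = v₀ + at → t = (22 − 5.50) / 5.6 = 2.95 s
v² = v₀² + 2aΔx → Δx = (22² − 5.50²)/(2·5.6) = 40.5 m
Total distance = 26.0 + 14.7 + 40.5 = 81.3 m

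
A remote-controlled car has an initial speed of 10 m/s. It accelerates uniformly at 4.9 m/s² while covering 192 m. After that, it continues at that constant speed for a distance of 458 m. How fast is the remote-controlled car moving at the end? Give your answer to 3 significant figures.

44.5 m/s

Phase 1 (accelerating): v₀ = 10.0 m/s, a = 4.9 m/s².
v² = v₀² + 2aΔx = 10.0² + 2·4.9·192 = 1980 → v = 44.5 m/s
t = (v − v₀)/a = (44.5 − 10.0)/4.9 = 7.04 s

Phase 2 (constant speed): v₀ = 44.5 m/s, a = 0 m/s².
Constant speed: t = d/v = 458/44.5 = 10.3 s
Final speed = 44.5 m/s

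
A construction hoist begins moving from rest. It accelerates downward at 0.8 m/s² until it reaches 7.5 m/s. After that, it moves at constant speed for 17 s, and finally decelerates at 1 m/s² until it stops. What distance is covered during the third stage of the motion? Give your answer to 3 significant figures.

28.1 m

Phase 1 (accelerating): v₀ = 0 m/s, a = 0.8 m/s².
v = v₀ + at → t = (7.5 − 0) / 0.8 = 9.38 s
v² = v₀² + 2aΔx → Δx = (7.5² − 0²)/(2·0.8) = 35.2 m

Phase 2 (constant speed): v₀ = 7.50 m/s, a = 0 m/s².
v = v₀ + at = 7.50 + (0)(17) = 7.50 m/s
Δx = v₀t + ½at² = 7.50·17 + 0.5·0·17² = 128 m

Phase 3 (decelerating): v₀ = 7.50 m/s, a = -1 m/s².
v = v₀ + at → t = (0 − 7.50) / -1 = 7.50 s
v² = v₀² + 2aΔx → Δx = (0² − 7.50²)/(2·-1) = 28.1 m
Distance in phase 3 = 28.1 m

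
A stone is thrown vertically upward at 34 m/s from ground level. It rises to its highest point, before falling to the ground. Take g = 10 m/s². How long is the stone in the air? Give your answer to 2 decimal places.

Phase 1 (rising): v₀ = 34.0 m/s, a = -10 m/s².
v = v₀ + at → t = (0 − 34.0) / -10 = 3.40 s
v² = v₀² + 2aΔx → Δx = (0² − 34.0²)/(2·-10) = 57.8 m

Phase 2 (falling): v₀ = 0 m/s, a = -10 m/s².
Falls 57.8 m from rest: t = √(2·57.8/10) = 3.40 s; v = g·t = 34.0 m/s.
Total time = 3.40 + 3.40 = 6.80 s

6.80 s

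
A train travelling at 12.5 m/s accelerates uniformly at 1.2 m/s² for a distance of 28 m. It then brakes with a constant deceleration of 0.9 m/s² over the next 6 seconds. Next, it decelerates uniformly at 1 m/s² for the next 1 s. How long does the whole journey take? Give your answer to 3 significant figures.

Phase 1 (accelerating): v₀ = 12.5 m/s, a = 1.2 m/s².
v² = v₀² + 2aΔx = 12.5² + 2·1.2·28 = 223 → v = 14.9 m/s
t = (v − v₀)/a = (14.9 − 12.5)/1.2 = 2.04 s

Phase 2 (decelerating): v₀ = 14.9 m/s, a = -0.9 m/s².
v = v₀ + at = 14.9 + (-0.9)(6) = 9.55 m/s
Δx = v₀t + ½at² = 14.9·6 + 0.5·-0.9·6² = 73.5 m

Phase 3 (decelerating): v₀ = 9.55 m/s, a = -1 m/s².
v = v₀ + at = 9.55 + (-1)(1) = 8.55 m/s
Δx = v₀t + ½at² = 9.55·1 + 0.5·-1·1² = 9.05 m
Total time = 2.04 + 6.00 + 1.00 = 9.04 s

9.04 s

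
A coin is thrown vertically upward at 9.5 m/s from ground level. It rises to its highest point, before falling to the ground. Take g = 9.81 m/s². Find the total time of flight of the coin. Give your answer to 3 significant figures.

Phase 1 (rising): v₀ = 9.50 m/s, a = -9.81 m/s².
v = v₀ + at → t = (0 − 9.50) / -9.81 = 0.968 s
v² = v₀² + 2aΔx → Δx = (0² − 9.50²)/(2·-9.81) = 4.60 m

Phase 2 (falling): v₀ = 0 m/s, a = -9.81 m/s².
Falls 4.60 m from rest: t = √(2·4.60/9.81) = 0.968 s; v = g·t = 9.50 m/s.
Total time = 0.968 + 0.968 = 1.94 s

1.94 s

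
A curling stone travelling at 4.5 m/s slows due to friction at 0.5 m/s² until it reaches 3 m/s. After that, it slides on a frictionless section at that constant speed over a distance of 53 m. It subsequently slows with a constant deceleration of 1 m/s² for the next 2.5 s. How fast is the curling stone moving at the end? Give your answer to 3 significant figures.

0.500 m/s

Phase 1 (decelerating): v₀ = 4.50 m/s, a = -0.5 m/s².
v = v₀ + at → t = (3 − 4.50) / -0.5 = 3.00 s
v² = v₀² + 2aΔx → Δx = (3² − 4.50²)/(2·-0.5) = 11.2 m

Phase 2 (constant speed): v₀ = 3.00 m/s, a = 0 m/s².
Constant speed: t = d/v = 53/3.00 = 17.7 s

Phase 3 (decelerating): v₀ = 3.00 m/s, a = -1 m/s².
v = v₀ + at = 3.00 + (-1)(2.5) = 0.500 m/s
Δx = v₀t + ½at² = 3.00·2.5 + 0.5·-1·2.5² = 4.38 m
Final speed = 0.500 m/s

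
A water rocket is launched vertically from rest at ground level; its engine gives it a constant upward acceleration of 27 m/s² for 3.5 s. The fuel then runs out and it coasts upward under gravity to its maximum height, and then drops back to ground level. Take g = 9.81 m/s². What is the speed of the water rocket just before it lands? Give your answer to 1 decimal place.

110.3 m/s

Phase 1 (powered ascent): v₀ = 0 m/s, a = 27 m/s².
v = v₀ + at = 0 + (27)(3.5) = 94.5 m/s
Δx = v₀t + ½at² = 0·3.5 + 0.5·27·3.5² = 165 m

Phase 2 (coasting upward): v₀ = 94.5 m/s, a = -9.81 m/s².
v = v₀ + at → t = (0 − 94.5) / -9.81 = 9.63 s
v² = v₀² + 2aΔx → Δx = (0² − 94.5²)/(2·-9.81) = 455 m

Phase 3 (free fall): v₀ = 0 m/s, a = -9.81 m/s².
Falls 621 m from rest: t = √(2·621/9.81) = 11.2 s; v = g·t = 110 m/s.
Impact speed = 110 m/s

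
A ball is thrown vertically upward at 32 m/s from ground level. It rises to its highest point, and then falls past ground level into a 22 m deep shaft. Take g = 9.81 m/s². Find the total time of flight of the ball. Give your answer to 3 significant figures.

7.15 s

Phase 1 (rising): v₀ = 32.0 m/s, a = -9.81 m/s².
v = v₀ + at → t = (0 − 32.0) / -9.81 = 3.26 s
v² = v₀² + 2aΔx → Δx = (0² − 32.0²)/(2·-9.81) = 52.2 m

Phase 2 (falling): v₀ = 0 m/s, a = -9.81 m/s².
Falls 74.2 m from rest: t = √(2·74.2/9.81) = 3.89 s; v = g·t = 38.2 m/s.
Total time = 3.26 + 3.89 = 7.15 s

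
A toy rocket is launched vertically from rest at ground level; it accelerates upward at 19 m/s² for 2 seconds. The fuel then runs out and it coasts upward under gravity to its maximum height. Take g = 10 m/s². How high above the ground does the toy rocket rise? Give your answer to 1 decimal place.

110.2 m

Phase 1 (powered ascent): v₀ = 0 m/s, a = 19 m/s².
v = v₀ + at = 0 + (19)(2) = 38.0 m/s
Δx = v₀t + ½at² = 0·2 + 0.5·19·2² = 38.0 m

Phase 2 (coasting upward): v₀ = 38.0 m/s, a = -10 m/s².
v = v₀ + at → t = (0 − 38.0) / -10 = 3.80 s
v² = v₀² + 2aΔx → Δx = (0² − 38.0²)/(2·-10) = 72.2 m
Maximum height = 38.0 + 72.2 = 110 m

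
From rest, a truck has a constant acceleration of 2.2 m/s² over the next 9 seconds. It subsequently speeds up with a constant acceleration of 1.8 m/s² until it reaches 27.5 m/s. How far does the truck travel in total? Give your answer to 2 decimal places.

Phase 1 (accelerating): v₀ = 0 m/s, a = 2.2 m/s².
v = v₀ + at = 0 + (2.2)(9) = 19.8 m/s
Δx = v₀t + ½at² = 0·9 + 0.5·2.2·9² = 89.1 m

Phase 2 (accelerating): v₀ = 19.8 m/s, a = 1.8 m/s².
v = v₀ + at → t = (27.5 − 19.8) / 1.8 = 4.28 s
v² = v₀² + 2aΔx → Δx = (27.5² − 19.8²)/(2·1.8) = 101 m
Total distance = 89.1 + 101 = 190 m

190.27 m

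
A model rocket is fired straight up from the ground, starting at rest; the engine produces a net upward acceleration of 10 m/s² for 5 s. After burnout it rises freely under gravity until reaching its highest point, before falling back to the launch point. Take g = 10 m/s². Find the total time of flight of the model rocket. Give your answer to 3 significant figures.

17.1 s

Phase 1 (powered ascent): v₀ = 0 m/s, a = 10 m/s².
v = v₀ + at = 0 + (10)(5) = 50.0 m/s
Δx = v₀t + ½at² = 0·5 + 0.5·10·5² = 125 m

Phase 2 (coasting upward): v₀ = 50.0 m/s, a = -10 m/s².
v = v₀ + at → t = (0 − 50.0) / -10 = 5.00 s
v² = v₀² + 2aΔx → Δx = (0² − 50.0²)/(2·-10) = 125 m

Phase 3 (free fall): v₀ = 0 m/s, a = -10 m/s².
Falls 250 m from rest: t = √(2·250/10) = 7.07 s; v = g·t = 70.7 m/s.
Total time = 5.00 + 5.00 + 7.07 = 17.1 s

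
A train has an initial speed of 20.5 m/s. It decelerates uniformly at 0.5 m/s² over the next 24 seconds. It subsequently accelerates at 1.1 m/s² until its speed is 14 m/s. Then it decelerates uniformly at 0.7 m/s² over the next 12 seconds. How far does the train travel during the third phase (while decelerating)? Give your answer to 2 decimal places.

Phase 1 (decelerating): v₀ = 20.5 m/s, a = -0.5 m/s².
v = v₀ + at = 20.5 + (-0.5)(24) = 8.50 m/s
Δx = v₀t + ½at² = 20.5·24 + 0.5·-0.5·24² = 348 m

Phase 2 (accelerating): v₀ = 8.50 m/s, a = 1.1 m/s².
v = v₀ + at → t = (14 − 8.50) / 1.1 = 5.00 s
v² = v₀² + 2aΔx → Δx = (14² − 8.50²)/(2·1.1) = 56.2 m

Phase 3 (decelerating): v₀ = 14.0 m/s, a = -0.7 m/s².
v = v₀ + at = 14.0 + (-0.7)(12) = 5.60 m/s
Δx = v₀t + ½at² = 14.0·12 + 0.5·-0.7·12² = 118 m
Distance in phase 3 = 118 m

117.60 m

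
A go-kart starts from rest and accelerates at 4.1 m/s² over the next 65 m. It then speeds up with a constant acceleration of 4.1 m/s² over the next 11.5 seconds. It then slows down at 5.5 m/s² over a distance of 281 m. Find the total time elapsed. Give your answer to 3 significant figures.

22.1 s

Phase 1 (accelerating): v₀ = 0 m/s, a = 4.1 m/s².
v² = v₀² + 2aΔx = 0² + 2·4.1·65 = 533 → v = 23.1 m/s
t = (v − v₀)/a = (23.1 − 0)/4.1 = 5.63 s

Phase 2 (accelerating): v₀ = 23.1 m/s, a = 4.1 m/s².
v = v₀ + at = 23.1 + (4.1)(11.5) = 70.2 m/s
Δx = v₀t + ½at² = 23.1·11.5 + 0.5·4.1·11.5² = 537 m

Phase 3 (decelerating): v₀ = 70.2 m/s, a = -5.5 m/s².
v² = v₀² + 2aΔx = 70.2² + 2·-5.5·281 = 1840 → v = 42.9 m/s
t = (v − v₀)/a = (42.9 − 70.2)/-5.5 = 4.97 s
Total time = 5.63 + 11.5 + 4.97 = 22.1 s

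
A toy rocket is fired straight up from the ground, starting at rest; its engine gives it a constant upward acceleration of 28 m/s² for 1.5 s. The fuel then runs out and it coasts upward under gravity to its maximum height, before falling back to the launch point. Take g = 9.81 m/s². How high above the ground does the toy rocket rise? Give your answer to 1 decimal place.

Phase 1 (powered ascent): v₀ = 0 m/s, a = 28 m/s².
v = v₀ + at = 0 + (28)(1.5) = 42.0 m/s
Δx = v₀t + ½at² = 0·1.5 + 0.5·28·1.5² = 31.5 m

Phase 2 (coasting upward): v₀ = 42.0 m/s, a = -9.81 m/s².
v = v₀ + at → t = (0 − 42.0) / -9.81 = 4.28 s
v² = v₀² + 2aΔx → Δx = (0² − 42.0²)/(2·-9.81) = 89.9 m
Maximum height = 31.5 + 89.9 = 121 m

121.4 m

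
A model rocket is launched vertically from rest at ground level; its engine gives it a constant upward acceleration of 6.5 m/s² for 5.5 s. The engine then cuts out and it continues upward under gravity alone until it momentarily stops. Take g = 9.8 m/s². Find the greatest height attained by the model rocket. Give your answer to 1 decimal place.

Phase 1 (powered ascent): v₀ = 0 m/s, a = 6.5 m/s².
v = v₀ + at = 0 + (6.5)(5.5) = 35.8 m/s
Δx = v₀t + ½at² = 0·5.5 + 0.5·6.5·5.5² = 98.3 m

Phase 2 (coasting upward): v₀ = 35.8 m/s, a = -9.8 m/s².
v = v₀ + at → t = (0 − 35.8) / -9.8 = 3.65 s
v² = v₀² + 2aΔx → Δx = (0² − 35.8²)/(2·-9.8) = 65.2 m
Maximum height = 98.3 + 65.2 = 164 m

163.5 m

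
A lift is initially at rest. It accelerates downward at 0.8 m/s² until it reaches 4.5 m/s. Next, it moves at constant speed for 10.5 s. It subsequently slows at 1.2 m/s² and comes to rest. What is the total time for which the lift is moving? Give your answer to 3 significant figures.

Phase 1 (accelerating): v₀ = 0 m/s, a = 0.8 m/s².
v = v₀ + at → t = (4.5 − 0) / 0.8 = 5.62 s
v² = v₀² + 2aΔx → Δx = (4.5² − 0²)/(2·0.8) = 12.7 m

Phase 2 (constant speed): v₀ = 4.50 m/s, a = 0 m/s².
v = v₀ + at = 4.50 + (0)(10.5) = 4.50 m/s
Δx = v₀t + ½at² = 4.50·10.5 + 0.5·0·10.5² = 47.2 m

Phase 3 (decelerating): v₀ = 4.50 m/s, a = -1.2 m/s².
v = v₀ + at → t = (0 − 4.50) / -1.2 = 3.75 s
v² = v₀² + 2aΔx → Δx = (0² − 4.50²)/(2·-1.2) = 8.44 m
Total time = 5.62 + 10.5 + 3.75 = 19.9 s

19.9 s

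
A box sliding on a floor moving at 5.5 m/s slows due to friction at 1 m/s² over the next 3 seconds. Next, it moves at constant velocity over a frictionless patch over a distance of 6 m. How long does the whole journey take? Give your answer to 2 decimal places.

Phase 1 (decelerating): v₀ = 5.50 m/s, a = -1 m/s².
v = v₀ + at = 5.50 + (-1)(3) = 2.50 m/s
Δx = v₀t + ½at² = 5.50·3 + 0.5·-1·3² = 12.0 m

Phase 2 (constant speed): v₀ = 2.50 m/s, a = 0 m/s².
Constant speed: t = d/v = 6/2.50 = 2.40 s
Total time = 3.00 + 2.40 = 5.40 s

5.40 s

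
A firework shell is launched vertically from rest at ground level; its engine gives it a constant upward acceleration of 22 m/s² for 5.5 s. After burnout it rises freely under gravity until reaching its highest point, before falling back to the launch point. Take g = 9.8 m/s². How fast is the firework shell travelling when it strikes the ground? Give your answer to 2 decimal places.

Phase 1 (powered ascent): v₀ = 0 m/s, a = 22 m/s².
v = v₀ + at = 0 + (22)(5.5) = 121 m/s
Δx = v₀t + ½at² = 0·5.5 + 0.5·22·5.5² = 333 m

Phase 2 (coasting upward): v₀ = 121 m/s, a = -9.8 m/s².
v = v₀ + at → t = (0 − 121) / -9.8 = 12.3 s
v² = v₀² + 2aΔx → Δx = (0² − 121²)/(2·-9.8) = 747 m

Phase 3 (free fall): v₀ = 0 m/s, a = -9.8 m/s².
Falls 1080 m from rest: t = √(2·1080/9.8) = 14.8 s; v = g·t = 145 m/s.
Impact speed = 145 m/s

145.47 m/s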